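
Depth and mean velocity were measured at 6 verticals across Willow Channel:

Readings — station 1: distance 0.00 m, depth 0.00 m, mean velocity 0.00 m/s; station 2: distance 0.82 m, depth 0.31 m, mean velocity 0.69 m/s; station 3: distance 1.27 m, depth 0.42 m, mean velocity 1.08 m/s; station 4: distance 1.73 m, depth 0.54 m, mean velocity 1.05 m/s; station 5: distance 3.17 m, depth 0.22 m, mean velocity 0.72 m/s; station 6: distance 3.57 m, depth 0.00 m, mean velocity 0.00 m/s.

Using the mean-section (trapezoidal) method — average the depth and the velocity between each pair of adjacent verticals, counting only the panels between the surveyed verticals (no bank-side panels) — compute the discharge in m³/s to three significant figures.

Panel 1-2: Δb = 0.82 m, d̄ = (0.00+0.31)/2 = 0.155, v̄ = (0.00+0.69)/2 = 0.345 → q = 0.82×0.155×0.345 = 0.04385 m³/s
Panel 2-3: Δb = 0.45 m, d̄ = (0.31+0.42)/2 = 0.365, v̄ = (0.69+1.08)/2 = 0.885 → q = 0.45×0.365×0.885 = 0.1454 m³/s
Panel 3-4: Δb = 0.46 m, d̄ = (0.42+0.54)/2 = 0.48, v̄ = (1.08+1.05)/2 = 1.065 → q = 0.46×0.48×1.065 = 0.2352 m³/s
Panel 4-5: Δb = 1.44 m, d̄ = (0.54+0.22)/2 = 0.38, v̄ = (1.05+0.72)/2 = 0.885 → q = 1.44×0.38×0.885 = 0.4843 m³/s
Panel 5-6: Δb = 0.4 m, d̄ = (0.22+0.00)/2 = 0.11, v̄ = (0.72+0.00)/2 = 0.36 → q = 0.4×0.11×0.36 = 0.01584 m³/s
Q = Σ q = 0.9245 m³/s

0.924 m³/s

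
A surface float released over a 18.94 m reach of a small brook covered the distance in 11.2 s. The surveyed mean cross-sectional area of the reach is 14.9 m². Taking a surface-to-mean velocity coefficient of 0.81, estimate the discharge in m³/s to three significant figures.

20.4 m³/s

v_surface = L / t̄ = 18.94 / 11.2 = 1.691 m/s
v_mean = 0.81 × 1.691 = 1.370 m/s
Q = A × v_mean = 14.9 × 1.370 = 20.41 m³/s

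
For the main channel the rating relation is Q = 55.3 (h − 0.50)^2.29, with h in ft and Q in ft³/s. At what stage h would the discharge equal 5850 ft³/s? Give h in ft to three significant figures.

8.16 ft

h − h₀ = (Q/C)^(1/b) = (5850/55.3)^(1/2.29) = 7.657 ft
h = 0.50 + 7.657 = 8.157 ft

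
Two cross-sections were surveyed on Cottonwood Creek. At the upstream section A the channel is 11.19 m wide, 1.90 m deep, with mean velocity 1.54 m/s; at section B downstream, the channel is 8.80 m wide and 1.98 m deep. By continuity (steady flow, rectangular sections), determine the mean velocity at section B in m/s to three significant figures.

Q = A₁V₁ = (11.19×1.90) × 1.54 = 32.74 m³/s
A₂ = 8.80 × 1.98 = 17.42 m²
V₂ = Q/A₂ = 32.74/17.42 = 1.879 m/s

1.88 m/s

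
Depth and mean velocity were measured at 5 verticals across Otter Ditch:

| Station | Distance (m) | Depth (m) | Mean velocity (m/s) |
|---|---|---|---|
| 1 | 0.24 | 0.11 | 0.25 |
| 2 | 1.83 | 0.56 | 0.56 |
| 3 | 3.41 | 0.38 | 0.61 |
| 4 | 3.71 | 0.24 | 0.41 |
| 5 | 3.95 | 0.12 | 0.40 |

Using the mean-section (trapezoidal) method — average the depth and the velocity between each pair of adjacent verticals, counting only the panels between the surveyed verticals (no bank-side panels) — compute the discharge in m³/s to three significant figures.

Panel 1-2: Δb = 1.59 m, d̄ = (0.11+0.56)/2 = 0.335, v̄ = (0.25+0.56)/2 = 0.405 → q = 1.59×0.335×0.405 = 0.2157 m³/s
Panel 2-3: Δb = 1.58 m, d̄ = (0.56+0.38)/2 = 0.47, v̄ = (0.56+0.61)/2 = 0.585 → q = 1.58×0.47×0.585 = 0.4344 m³/s
Panel 3-4: Δb = 0.3 m, d̄ = (0.38+0.24)/2 = 0.31, v̄ = (0.61+0.41)/2 = 0.51 → q = 0.3×0.31×0.51 = 0.04743 m³/s
Panel 4-5: Δb = 0.24 m, d̄ = (0.24+0.12)/2 = 0.18, v̄ = (0.41+0.40)/2 = 0.405 → q = 0.24×0.18×0.405 = 0.01750 m³/s
Q = Σ q = 0.7151 m³/s

0.715 m³/s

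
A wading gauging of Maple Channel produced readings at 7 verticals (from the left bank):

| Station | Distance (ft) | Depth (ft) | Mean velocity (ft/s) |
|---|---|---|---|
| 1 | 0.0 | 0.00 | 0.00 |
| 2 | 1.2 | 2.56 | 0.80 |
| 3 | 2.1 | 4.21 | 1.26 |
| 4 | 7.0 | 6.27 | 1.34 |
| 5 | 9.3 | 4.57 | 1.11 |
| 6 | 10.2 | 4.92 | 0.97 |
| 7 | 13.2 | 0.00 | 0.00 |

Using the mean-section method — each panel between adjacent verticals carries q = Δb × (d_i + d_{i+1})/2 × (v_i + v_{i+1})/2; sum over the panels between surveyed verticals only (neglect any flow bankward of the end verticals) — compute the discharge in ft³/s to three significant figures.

Panel 1-2: Δb = 1.2 ft, d̄ = (0.00+2.56)/2 = 1.28, v̄ = (0.00+0.80)/2 = 0.4 → q = 1.2×1.28×0.4 = 0.6144 ft³/s
Panel 2-3: Δb = 0.9 ft, d̄ = (2.56+4.21)/2 = 3.385, v̄ = (0.80+1.26)/2 = 1.03 → q = 0.9×3.385×1.03 = 3.138 ft³/s
Panel 3-4: Δb = 4.9 ft, d̄ = (4.21+6.27)/2 = 5.24, v̄ = (1.26+1.34)/2 = 1.3 → q = 4.9×5.24×1.3 = 33.38 ft³/s
Panel 4-5: Δb = 2.3 ft, d̄ = (6.27+4.57)/2 = 5.42, v̄ = (1.34+1.11)/2 = 1.225 → q = 2.3×5.42×1.225 = 15.27 ft³/s
Panel 5-6: Δb = 0.9 ft, d̄ = (4.57+4.92)/2 = 4.745, v̄ = (1.11+0.97)/2 = 1.04 → q = 0.9×4.745×1.04 = 4.441 ft³/s
Panel 6-7: Δb = 3 ft, d̄ = (4.92+0.00)/2 = 2.46, v̄ = (0.97+0.00)/2 = 0.485 → q = 3×2.46×0.485 = 3.579 ft³/s
Q = Σ q = 60.42 ft³/s

60.4 ft³/s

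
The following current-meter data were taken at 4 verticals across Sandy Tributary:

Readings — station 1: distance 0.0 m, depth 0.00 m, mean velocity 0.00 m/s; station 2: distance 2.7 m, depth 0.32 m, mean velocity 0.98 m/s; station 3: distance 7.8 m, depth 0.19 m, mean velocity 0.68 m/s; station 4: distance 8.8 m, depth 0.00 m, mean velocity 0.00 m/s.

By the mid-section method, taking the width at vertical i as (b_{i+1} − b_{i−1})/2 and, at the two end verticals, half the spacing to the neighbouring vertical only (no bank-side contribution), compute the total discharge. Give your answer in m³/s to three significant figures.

w_2 = (7.8 − 0.0)/2 = 3.9 m; q_2 = 0.98 × 0.32 × 3.9 = 1.223 m³/s
w_3 = (8.8 − 2.7)/2 = 3.05 m; q_3 = 0.68 × 0.19 × 3.05 = 0.3941 m³/s
Stations 1, 4 contribute zero (depth or velocity is 0).
Q = Σ qᵢ = 1.617 m³/s

1.62 m³/s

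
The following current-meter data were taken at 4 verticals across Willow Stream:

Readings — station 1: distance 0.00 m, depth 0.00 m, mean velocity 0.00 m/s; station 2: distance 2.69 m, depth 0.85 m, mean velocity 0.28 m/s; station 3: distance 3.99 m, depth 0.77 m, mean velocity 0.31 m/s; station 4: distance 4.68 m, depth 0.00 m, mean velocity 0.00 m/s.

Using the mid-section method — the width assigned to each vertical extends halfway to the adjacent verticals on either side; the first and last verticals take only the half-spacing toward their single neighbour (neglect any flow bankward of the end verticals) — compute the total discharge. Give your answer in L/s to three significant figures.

w_2 = (3.99 − 0.00)/2 = 1.995 m; q_2 = 0.28 × 0.85 × 1.995 = 0.4748 m³/s
w_3 = (4.68 − 2.69)/2 = 0.995 m; q_3 = 0.31 × 0.77 × 0.995 = 0.2375 m³/s
Stations 1, 4 contribute zero (depth or velocity is 0).
Q = Σ qᵢ = 0.7123 m³/s
= 0.7123 × 1000 = 712.3 L/s

712 L/s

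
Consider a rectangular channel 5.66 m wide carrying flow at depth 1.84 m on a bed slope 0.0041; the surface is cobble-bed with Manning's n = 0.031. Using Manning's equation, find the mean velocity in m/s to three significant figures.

2.22 m/s

A = b·y = 5.66 × 1.84 = 10.41 m²
P = b + 2y = 5.66 + 2×1.84 = 9.340 m
R = A/P = 10.41/9.340 = 1.115 m
Q = (1/n)·A·R^(2/3)·S^(1/2) = (1/0.031) × 10.41 × 1.115^(2/3) × 0.0041^(1/2) = 23.13 m³/s
V = Q/A = 23.13/10.41 = 2.221 m/s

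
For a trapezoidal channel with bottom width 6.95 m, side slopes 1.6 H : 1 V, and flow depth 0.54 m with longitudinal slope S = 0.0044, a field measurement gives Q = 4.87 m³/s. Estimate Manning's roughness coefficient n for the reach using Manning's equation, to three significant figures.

A = (b + z·y)·y = (6.95 + 1.6×0.54)×0.54 = 4.220 m²
P = b + 2y√(1+z²) = 6.95 + 2×0.54×√(1+1.6²) = 8.988 m
R = A/P = 4.220/8.988 = 0.4695 m
n = (1/Q)·A·R^(2/3)·S^(1/2) = (1/4.87) × 4.220 × 0.6041 × 0.06633 = 0.03472

0.0347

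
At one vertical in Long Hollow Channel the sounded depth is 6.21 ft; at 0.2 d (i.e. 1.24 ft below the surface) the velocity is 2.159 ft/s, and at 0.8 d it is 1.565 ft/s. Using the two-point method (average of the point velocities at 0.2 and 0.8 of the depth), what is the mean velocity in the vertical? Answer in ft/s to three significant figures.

v̄ = (2.159 + 1.565) / 2 = 1.862 ft/s

1.86 ft/s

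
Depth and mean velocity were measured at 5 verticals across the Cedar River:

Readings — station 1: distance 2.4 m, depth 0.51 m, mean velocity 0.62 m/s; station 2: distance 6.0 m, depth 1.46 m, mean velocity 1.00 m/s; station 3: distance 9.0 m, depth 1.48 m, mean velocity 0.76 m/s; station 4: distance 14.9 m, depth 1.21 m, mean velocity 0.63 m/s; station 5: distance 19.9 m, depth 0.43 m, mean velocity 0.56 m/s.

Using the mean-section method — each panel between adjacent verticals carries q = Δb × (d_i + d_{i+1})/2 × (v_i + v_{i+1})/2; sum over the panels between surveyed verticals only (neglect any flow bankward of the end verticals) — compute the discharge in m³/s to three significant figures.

14.7 m³/s

Panel 1-2: Δb = 3.6 m, d̄ = (0.51+1.46)/2 = 0.985, v̄ = (0.62+1.00)/2 = 0.81 → q = 3.6×0.985×0.81 = 2.872 m³/s
Panel 2-3: Δb = 3 m, d̄ = (1.46+1.48)/2 = 1.47, v̄ = (1.00+0.76)/2 = 0.88 → q = 3×1.47×0.88 = 3.881 m³/s
Panel 3-4: Δb = 5.9 m, d̄ = (1.48+1.21)/2 = 1.345, v̄ = (0.76+0.63)/2 = 0.695 → q = 5.9×1.345×0.695 = 5.515 m³/s
Panel 4-5: Δb = 5 m, d̄ = (1.21+0.43)/2 = 0.82, v̄ = (0.63+0.56)/2 = 0.595 → q = 5×0.82×0.595 = 2.440 m³/s
Q = Σ q = 14.71 m³/s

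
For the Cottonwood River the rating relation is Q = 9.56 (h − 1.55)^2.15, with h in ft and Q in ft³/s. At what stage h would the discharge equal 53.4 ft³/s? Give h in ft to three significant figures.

h − h₀ = (Q/C)^(1/b) = (53.4/9.56)^(1/2.15) = 2.226 ft
h = 1.55 + 2.226 = 3.776 ft

3.78 ft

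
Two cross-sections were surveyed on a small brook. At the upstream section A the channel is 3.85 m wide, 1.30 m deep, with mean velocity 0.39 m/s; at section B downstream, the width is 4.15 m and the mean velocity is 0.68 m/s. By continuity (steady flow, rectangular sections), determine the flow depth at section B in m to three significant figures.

Q = A₁V₁ = (3.85×1.30) × 0.39 = 1.952 m³/s
d₂ = Q/(b₂ V₂) = 1.952/(4.15×0.68) = 0.6917 m

0.692 m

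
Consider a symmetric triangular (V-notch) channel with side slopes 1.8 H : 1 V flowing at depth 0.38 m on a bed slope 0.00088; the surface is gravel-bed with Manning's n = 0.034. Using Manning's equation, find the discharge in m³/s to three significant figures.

A = z·y² = 1.8×0.38² = 0.2599 m²
P = 2y√(1+z²) = 2×0.38×√(1+1.8²) = 1.565 m
R = A/P = 0.2599/1.565 = 0.1661 m
Q = (1/n)·A·R^(2/3)·S^(1/2) = (1/0.034) × 0.2599 × 0.1661^(2/3) × 0.00088^(1/2) = 0.06852 m³/s

0.0685 m³/s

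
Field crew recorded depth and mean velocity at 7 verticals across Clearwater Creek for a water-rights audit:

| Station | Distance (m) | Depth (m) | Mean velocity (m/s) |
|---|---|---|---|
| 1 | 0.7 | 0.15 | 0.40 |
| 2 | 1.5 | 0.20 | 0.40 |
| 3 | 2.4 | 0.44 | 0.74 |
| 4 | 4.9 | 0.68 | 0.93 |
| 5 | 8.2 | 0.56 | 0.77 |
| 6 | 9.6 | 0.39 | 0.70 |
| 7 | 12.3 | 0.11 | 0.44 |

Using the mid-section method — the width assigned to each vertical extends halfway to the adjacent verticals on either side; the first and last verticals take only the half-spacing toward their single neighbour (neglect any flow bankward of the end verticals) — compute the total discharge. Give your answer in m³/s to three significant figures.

w_1 = (1.5 − 0.7)/2 = 0.4 m; q_1 = 0.40 × 0.15 × 0.4 = 0.02400 m³/s
w_2 = (2.4 − 0.7)/2 = 0.85 m; q_2 = 0.40 × 0.20 × 0.85 = 0.06800 m³/s
w_3 = (4.9 − 1.5)/2 = 1.7 m; q_3 = 0.74 × 0.44 × 1.7 = 0.5535 m³/s
w_4 = (8.2 − 2.4)/2 = 2.9 m; q_4 = 0.93 × 0.68 × 2.9 = 1.834 m³/s
w_5 = (9.6 − 4.9)/2 = 2.35 m; q_5 = 0.77 × 0.56 × 2.35 = 1.013 m³/s
w_6 = (12.3 − 8.2)/2 = 2.05 m; q_6 = 0.70 × 0.39 × 2.05 = 0.5597 m³/s
w_7 = (12.3 − 9.6)/2 = 1.35 m; q_7 = 0.44 × 0.11 × 1.35 = 0.06534 m³/s
Q = Σ qᵢ = 4.118 m³/s

4.12 m³/s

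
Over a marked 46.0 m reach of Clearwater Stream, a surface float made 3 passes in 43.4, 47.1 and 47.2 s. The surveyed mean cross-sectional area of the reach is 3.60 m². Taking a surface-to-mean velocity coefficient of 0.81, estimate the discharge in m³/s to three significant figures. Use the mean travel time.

t̄ = (43.4 + 47.1 + 47.2) / 3 = 45.9 s
v_surface = L / t̄ = 46.0 / 45.9 = 1.002 m/s
v_mean = 0.81 × 1.002 = 0.8118 m/s
Q = A × v_mean = 3.60 × 0.8118 = 2.922 m³/s

2.92 m³/s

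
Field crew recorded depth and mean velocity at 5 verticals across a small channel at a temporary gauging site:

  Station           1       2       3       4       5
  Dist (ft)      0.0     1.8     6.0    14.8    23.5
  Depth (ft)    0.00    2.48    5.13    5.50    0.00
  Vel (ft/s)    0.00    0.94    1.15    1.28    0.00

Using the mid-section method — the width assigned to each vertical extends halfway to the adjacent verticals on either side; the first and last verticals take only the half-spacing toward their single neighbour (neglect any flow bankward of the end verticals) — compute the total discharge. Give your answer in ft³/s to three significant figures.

107 ft³/s

w_2 = (6.0 − 0.0)/2 = 3 ft; q_2 = 0.94 × 2.48 × 3 = 6.994 ft³/s
w_3 = (14.8 − 1.8)/2 = 6.5 ft; q_3 = 1.15 × 5.13 × 6.5 = 38.35 ft³/s
w_4 = (23.5 − 6.0)/2 = 8.75 ft; q_4 = 1.28 × 5.50 × 8.75 = 61.60 ft³/s
Stations 1, 5 contribute zero (depth or velocity is 0).
Q = Σ qᵢ = 106.9 ft³/s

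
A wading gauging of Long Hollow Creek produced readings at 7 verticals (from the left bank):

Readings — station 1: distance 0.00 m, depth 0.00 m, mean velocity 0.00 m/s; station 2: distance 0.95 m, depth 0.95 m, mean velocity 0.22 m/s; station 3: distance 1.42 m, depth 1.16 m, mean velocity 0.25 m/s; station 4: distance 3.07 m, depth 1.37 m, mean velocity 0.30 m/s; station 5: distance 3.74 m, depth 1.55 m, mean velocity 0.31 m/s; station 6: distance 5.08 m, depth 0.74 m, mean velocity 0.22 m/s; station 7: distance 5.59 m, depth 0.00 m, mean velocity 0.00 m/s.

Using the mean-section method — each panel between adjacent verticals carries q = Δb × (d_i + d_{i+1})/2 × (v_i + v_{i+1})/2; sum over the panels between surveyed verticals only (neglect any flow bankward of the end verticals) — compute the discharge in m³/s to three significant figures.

Panel 1-2: Δb = 0.95 m, d̄ = (0.00+0.95)/2 = 0.475, v̄ = (0.00+0.22)/2 = 0.11 → q = 0.95×0.475×0.11 = 0.04964 m³/s
Panel 2-3: Δb = 0.47 m, d̄ = (0.95+1.16)/2 = 1.055, v̄ = (0.22+0.25)/2 = 0.235 → q = 0.47×1.055×0.235 = 0.1165 m³/s
Panel 3-4: Δb = 1.65 m, d̄ = (1.16+1.37)/2 = 1.265, v̄ = (0.25+0.30)/2 = 0.275 → q = 1.65×1.265×0.275 = 0.5740 m³/s
Panel 4-5: Δb = 0.67 m, d̄ = (1.37+1.55)/2 = 1.46, v̄ = (0.30+0.31)/2 = 0.305 → q = 0.67×1.46×0.305 = 0.2984 m³/s
Panel 5-6: Δb = 1.34 m, d̄ = (1.55+0.74)/2 = 1.145, v̄ = (0.31+0.22)/2 = 0.265 → q = 1.34×1.145×0.265 = 0.4066 m³/s
Panel 6-7: Δb = 0.51 m, d̄ = (0.74+0.00)/2 = 0.37, v̄ = (0.22+0.00)/2 = 0.11 → q = 0.51×0.37×0.11 = 0.02076 m³/s
Q = Σ q = 1.466 m³/s

1.47 m³/s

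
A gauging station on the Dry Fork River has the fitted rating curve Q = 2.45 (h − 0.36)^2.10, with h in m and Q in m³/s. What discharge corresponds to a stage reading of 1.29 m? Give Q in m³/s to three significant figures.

Q = 2.45 × (1.29 − 0.36)^2.10 = 2.45 × 0.93^2.10 = 2.104 m³/s

2.10 m³/s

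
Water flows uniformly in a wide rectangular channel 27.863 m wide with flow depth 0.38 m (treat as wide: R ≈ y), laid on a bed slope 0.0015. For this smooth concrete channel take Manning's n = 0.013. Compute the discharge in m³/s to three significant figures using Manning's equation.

16.5 m³/s

A = b·y = 27.863 × 0.38 = 10.59 m²
Wide channel: R ≈ y = 0.38 m
Q = (1/n)·A·R^(2/3)·S^(1/2) = (1/0.013) × 10.59 × 0.3800^(2/3) × 0.0015^(1/2) = 16.55 m³/s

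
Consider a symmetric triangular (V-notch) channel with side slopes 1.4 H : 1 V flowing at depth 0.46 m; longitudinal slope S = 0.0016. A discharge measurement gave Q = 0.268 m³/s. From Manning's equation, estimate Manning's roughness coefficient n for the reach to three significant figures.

A = z·y² = 1.4×0.46² = 0.2962 m²
P = 2y√(1+z²) = 2×0.46×√(1+1.4²) = 1.583 m
R = A/P = 0.2962/1.583 = 0.1872 m
n = (1/Q)·A·R^(2/3)·S^(1/2) = (1/0.268) × 0.2962 × 0.3272 × 0.04000 = 0.01447

0.0145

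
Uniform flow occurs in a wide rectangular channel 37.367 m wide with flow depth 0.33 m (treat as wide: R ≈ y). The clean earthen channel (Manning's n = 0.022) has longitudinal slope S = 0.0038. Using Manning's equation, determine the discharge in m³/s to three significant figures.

A = b·y = 37.367 × 0.33 = 12.33 m²
Wide channel: R ≈ y = 0.33 m
Q = (1/n)·A·R^(2/3)·S^(1/2) = (1/0.022) × 12.33 × 0.3300^(2/3) × 0.0038^(1/2) = 16.50 m³/s

16.5 m³/s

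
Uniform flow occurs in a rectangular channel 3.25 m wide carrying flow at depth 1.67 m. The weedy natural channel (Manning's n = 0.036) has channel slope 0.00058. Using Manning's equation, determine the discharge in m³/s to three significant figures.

3.19 m³/s

A = b·y = 3.25 × 1.67 = 5.428 m²
P = b + 2y = 3.25 + 2×1.67 = 6.590 m
R = A/P = 5.428/6.590 = 0.8236 m
Q = (1/n)·A·R^(2/3)·S^(1/2) = (1/0.036) × 5.428 × 0.8236^(2/3) × 0.00058^(1/2) = 3.190 m³/s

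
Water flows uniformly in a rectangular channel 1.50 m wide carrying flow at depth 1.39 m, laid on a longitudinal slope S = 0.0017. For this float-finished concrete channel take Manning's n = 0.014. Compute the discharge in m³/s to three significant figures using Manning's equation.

3.80 m³/s

A = b·y = 1.50 × 1.39 = 2.085 m²
P = b + 2y = 1.50 + 2×1.39 = 4.280 m
R = A/P = 2.085/4.280 = 0.4871 m
Q = (1/n)·A·R^(2/3)·S^(1/2) = (1/0.014) × 2.085 × 0.4871^(2/3) × 0.0017^(1/2) = 3.802 m³/s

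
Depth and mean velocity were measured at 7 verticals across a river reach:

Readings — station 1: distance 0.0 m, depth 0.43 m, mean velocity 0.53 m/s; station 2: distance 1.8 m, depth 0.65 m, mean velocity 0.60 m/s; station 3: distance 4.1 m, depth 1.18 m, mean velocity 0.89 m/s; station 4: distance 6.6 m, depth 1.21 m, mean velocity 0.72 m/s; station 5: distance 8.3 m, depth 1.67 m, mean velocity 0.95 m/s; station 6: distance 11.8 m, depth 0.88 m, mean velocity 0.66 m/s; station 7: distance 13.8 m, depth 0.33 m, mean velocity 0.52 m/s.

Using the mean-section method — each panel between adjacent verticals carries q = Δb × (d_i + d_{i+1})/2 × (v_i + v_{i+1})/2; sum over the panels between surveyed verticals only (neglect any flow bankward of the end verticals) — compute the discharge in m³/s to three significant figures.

10.9 m³/s

Panel 1-2: Δb = 1.8 m, d̄ = (0.43+0.65)/2 = 0.54, v̄ = (0.53+0.60)/2 = 0.565 → q = 1.8×0.54×0.565 = 0.5492 m³/s
Panel 2-3: Δb = 2.3 m, d̄ = (0.65+1.18)/2 = 0.915, v̄ = (0.60+0.89)/2 = 0.745 → q = 2.3×0.915×0.745 = 1.568 m³/s
Panel 3-4: Δb = 2.5 m, d̄ = (1.18+1.21)/2 = 1.195, v̄ = (0.89+0.72)/2 = 0.805 → q = 2.5×1.195×0.805 = 2.405 m³/s
Panel 4-5: Δb = 1.7 m, d̄ = (1.21+1.67)/2 = 1.44, v̄ = (0.72+0.95)/2 = 0.835 → q = 1.7×1.44×0.835 = 2.044 m³/s
Panel 5-6: Δb = 3.5 m, d̄ = (1.67+0.88)/2 = 1.275, v̄ = (0.95+0.66)/2 = 0.805 → q = 3.5×1.275×0.805 = 3.592 m³/s
Panel 6-7: Δb = 2 m, d̄ = (0.88+0.33)/2 = 0.605, v̄ = (0.66+0.52)/2 = 0.59 → q = 2×0.605×0.59 = 0.7139 m³/s
Q = Σ q = 10.87 m³/s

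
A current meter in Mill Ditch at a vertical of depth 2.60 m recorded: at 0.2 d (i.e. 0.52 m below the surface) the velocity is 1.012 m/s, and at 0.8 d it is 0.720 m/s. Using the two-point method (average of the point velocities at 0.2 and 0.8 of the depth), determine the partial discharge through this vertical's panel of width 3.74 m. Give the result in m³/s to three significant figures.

v̄ = (1.012 + 0.720) / 2 = 0.8660 m/s
q = v̄ × d × w = 0.8660 × 2.60 × 3.74 = 8.421 m³/s

8.42 m³/s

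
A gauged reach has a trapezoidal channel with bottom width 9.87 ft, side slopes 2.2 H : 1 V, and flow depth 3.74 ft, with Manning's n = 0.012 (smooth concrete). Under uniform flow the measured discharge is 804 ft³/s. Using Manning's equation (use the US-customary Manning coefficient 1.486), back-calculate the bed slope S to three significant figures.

A = (b + z·y)·y = (9.87 + 2.2×3.74)×3.74 = 67.69 ft²
P = b + 2y√(1+z²) = 9.87 + 2×3.74×√(1+2.2²) = 27.95 ft
R = A/P = 67.69/27.95 = 2.422 ft
S = (Q·n / (1.486·A·R^(2/3)))² = (804×0.012 / (1.486×67.69×1.804))² = 0.002829

0.00283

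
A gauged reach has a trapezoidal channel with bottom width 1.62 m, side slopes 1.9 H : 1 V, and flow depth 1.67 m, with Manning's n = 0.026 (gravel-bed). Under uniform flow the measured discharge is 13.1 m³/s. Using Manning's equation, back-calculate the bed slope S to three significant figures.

0.00205

A = (b + z·y)·y = (1.62 + 1.9×1.67)×1.67 = 8.004 m²
P = b + 2y√(1+z²) = 1.62 + 2×1.67×√(1+1.9²) = 8.791 m
R = A/P = 8.004/8.791 = 0.9105 m
S = (Q·n / (1·A·R^(2/3)))² = (13.1×0.026 / (1×8.004×0.9394))² = 0.002052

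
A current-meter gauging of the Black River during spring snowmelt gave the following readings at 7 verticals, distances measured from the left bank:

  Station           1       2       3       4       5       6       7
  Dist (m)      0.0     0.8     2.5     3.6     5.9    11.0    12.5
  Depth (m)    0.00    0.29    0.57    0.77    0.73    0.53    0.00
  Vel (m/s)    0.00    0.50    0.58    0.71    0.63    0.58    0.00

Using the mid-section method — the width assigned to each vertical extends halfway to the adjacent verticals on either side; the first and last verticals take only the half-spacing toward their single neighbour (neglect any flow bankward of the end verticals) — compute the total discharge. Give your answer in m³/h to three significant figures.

15400 m³/h

w_2 = (2.5 − 0.0)/2 = 1.25 m; q_2 = 0.50 × 0.29 × 1.25 = 0.1813 m³/s
w_3 = (3.6 − 0.8)/2 = 1.4 m; q_3 = 0.58 × 0.57 × 1.4 = 0.4628 m³/s
w_4 = (5.9 − 2.5)/2 = 1.7 m; q_4 = 0.71 × 0.77 × 1.7 = 0.9294 m³/s
w_5 = (11.0 − 3.6)/2 = 3.7 m; q_5 = 0.63 × 0.73 × 3.7 = 1.702 m³/s
w_6 = (12.5 − 5.9)/2 = 3.3 m; q_6 = 0.58 × 0.53 × 3.3 = 1.014 m³/s
Stations 1, 7 contribute zero (depth or velocity is 0).
Q = Σ qᵢ = 4.290 m³/s
= 4.290 × 3600 = 15440 m³/h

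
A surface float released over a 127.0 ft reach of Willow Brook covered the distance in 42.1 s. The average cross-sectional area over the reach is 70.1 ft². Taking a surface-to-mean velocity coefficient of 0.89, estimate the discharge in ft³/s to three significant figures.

v_surface = L / t̄ = 127.0 / 42.1 = 3.017 ft/s
v_mean = 0.89 × 3.017 = 2.685 ft/s
Q = A × v_mean = 70.1 × 2.685 = 188.2 ft³/s

188 ft³/s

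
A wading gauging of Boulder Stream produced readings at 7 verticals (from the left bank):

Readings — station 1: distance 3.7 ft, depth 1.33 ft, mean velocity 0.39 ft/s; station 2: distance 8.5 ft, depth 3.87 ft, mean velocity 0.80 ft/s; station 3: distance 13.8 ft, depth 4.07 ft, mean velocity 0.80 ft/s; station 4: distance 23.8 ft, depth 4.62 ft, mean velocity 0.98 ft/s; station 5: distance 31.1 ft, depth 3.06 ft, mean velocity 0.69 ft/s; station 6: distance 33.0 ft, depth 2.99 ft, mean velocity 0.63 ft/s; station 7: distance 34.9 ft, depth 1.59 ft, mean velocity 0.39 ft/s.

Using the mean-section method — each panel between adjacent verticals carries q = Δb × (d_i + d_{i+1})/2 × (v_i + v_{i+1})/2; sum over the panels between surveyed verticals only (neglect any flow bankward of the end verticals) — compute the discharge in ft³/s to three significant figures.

92.3 ft³/s

Panel 1-2: Δb = 4.8 ft, d̄ = (1.33+3.87)/2 = 2.6, v̄ = (0.39+0.80)/2 = 0.595 → q = 4.8×2.6×0.595 = 7.426 ft³/s
Panel 2-3: Δb = 5.3 ft, d̄ = (3.87+4.07)/2 = 3.97, v̄ = (0.80+0.80)/2 = 0.8 → q = 5.3×3.97×0.8 = 16.83 ft³/s
Panel 3-4: Δb = 10 ft, d̄ = (4.07+4.62)/2 = 4.345, v̄ = (0.80+0.98)/2 = 0.89 → q = 10×4.345×0.89 = 38.67 ft³/s
Panel 4-5: Δb = 7.3 ft, d̄ = (4.62+3.06)/2 = 3.84, v̄ = (0.98+0.69)/2 = 0.835 → q = 7.3×3.84×0.835 = 23.41 ft³/s
Panel 5-6: Δb = 1.9 ft, d̄ = (3.06+2.99)/2 = 3.025, v̄ = (0.69+0.63)/2 = 0.66 → q = 1.9×3.025×0.66 = 3.793 ft³/s
Panel 6-7: Δb = 1.9 ft, d̄ = (2.99+1.59)/2 = 2.29, v̄ = (0.63+0.39)/2 = 0.51 → q = 1.9×2.29×0.51 = 2.219 ft³/s
Q = Σ q = 92.35 ft³/s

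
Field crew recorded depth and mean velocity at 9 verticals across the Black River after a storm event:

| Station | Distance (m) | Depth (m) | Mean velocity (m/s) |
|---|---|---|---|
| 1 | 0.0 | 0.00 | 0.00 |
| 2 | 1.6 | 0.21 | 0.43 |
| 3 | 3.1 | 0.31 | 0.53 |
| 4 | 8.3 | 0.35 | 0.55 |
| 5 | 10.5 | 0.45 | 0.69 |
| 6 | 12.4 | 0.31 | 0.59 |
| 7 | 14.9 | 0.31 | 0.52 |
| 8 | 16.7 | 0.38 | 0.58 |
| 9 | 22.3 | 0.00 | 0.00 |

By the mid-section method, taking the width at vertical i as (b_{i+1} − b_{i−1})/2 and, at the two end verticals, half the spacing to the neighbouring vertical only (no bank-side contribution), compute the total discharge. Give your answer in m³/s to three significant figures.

w_2 = (3.1 − 0.0)/2 = 1.55 m; q_2 = 0.43 × 0.21 × 1.55 = 0.1400 m³/s
w_3 = (8.3 − 1.6)/2 = 3.35 m; q_3 = 0.53 × 0.31 × 3.35 = 0.5504 m³/s
w_4 = (10.5 − 3.1)/2 = 3.7 m; q_4 = 0.55 × 0.35 × 3.7 = 0.7123 m³/s
w_5 = (12.4 − 8.3)/2 = 2.05 m; q_5 = 0.69 × 0.45 × 2.05 = 0.6365 m³/s
w_6 = (14.9 − 10.5)/2 = 2.2 m; q_6 = 0.59 × 0.31 × 2.2 = 0.4024 m³/s
w_7 = (16.7 − 12.4)/2 = 2.15 m; q_7 = 0.52 × 0.31 × 2.15 = 0.3466 m³/s
w_8 = (22.3 − 14.9)/2 = 3.7 m; q_8 = 0.58 × 0.38 × 3.7 = 0.8155 m³/s
Stations 1, 9 contribute zero (depth or velocity is 0).
Q = Σ qᵢ = 3.604 m³/s

3.60 m³/s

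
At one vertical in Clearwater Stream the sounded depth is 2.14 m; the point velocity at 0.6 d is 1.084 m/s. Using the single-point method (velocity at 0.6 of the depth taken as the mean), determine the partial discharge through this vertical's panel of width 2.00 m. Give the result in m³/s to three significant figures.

v̄ = v₀.₆ = 1.084 m/s
q = v̄ × d × w = 1.084 × 2.14 × 2.00 = 4.640 m³/s

4.64 m³/s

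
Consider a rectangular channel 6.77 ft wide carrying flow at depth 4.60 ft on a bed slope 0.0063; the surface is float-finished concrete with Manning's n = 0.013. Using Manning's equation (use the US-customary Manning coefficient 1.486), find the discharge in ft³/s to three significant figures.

441 ft³/s

A = b·y = 6.77 × 4.60 = 31.14 ft²
P = b + 2y = 6.77 + 2×4.60 = 15.97 ft
R = A/P = 31.14/15.97 = 1.950 ft
Q = (1.486/n)·A·R^(2/3)·S^(1/2) = (1.486/0.013) × 31.14 × 1.950^(2/3) × 0.0063^(1/2) = 441.0 ft³/s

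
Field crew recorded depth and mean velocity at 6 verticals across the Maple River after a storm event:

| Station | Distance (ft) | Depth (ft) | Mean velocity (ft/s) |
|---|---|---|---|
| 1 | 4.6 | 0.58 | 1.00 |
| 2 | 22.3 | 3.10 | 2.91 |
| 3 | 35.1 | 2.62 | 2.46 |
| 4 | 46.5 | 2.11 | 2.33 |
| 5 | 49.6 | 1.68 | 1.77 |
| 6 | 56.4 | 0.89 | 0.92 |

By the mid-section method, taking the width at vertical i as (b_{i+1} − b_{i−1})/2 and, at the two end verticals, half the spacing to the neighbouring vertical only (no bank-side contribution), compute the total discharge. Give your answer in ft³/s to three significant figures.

274 ft³/s

w_1 = (22.3 − 4.6)/2 = 8.85 ft; q_1 = 1.00 × 0.58 × 8.85 = 5.133 ft³/s
w_2 = (35.1 − 4.6)/2 = 15.25 ft; q_2 = 2.91 × 3.10 × 15.25 = 137.6 ft³/s
w_3 = (46.5 − 22.3)/2 = 12.1 ft; q_3 = 2.46 × 2.62 × 12.1 = 77.99 ft³/s
w_4 = (49.6 − 35.1)/2 = 7.25 ft; q_4 = 2.33 × 2.11 × 7.25 = 35.64 ft³/s
w_5 = (56.4 − 46.5)/2 = 4.95 ft; q_5 = 1.77 × 1.68 × 4.95 = 14.72 ft³/s
w_6 = (56.4 − 49.6)/2 = 3.4 ft; q_6 = 0.92 × 0.89 × 3.4 = 2.784 ft³/s
Q = Σ qᵢ = 273.8 ft³/s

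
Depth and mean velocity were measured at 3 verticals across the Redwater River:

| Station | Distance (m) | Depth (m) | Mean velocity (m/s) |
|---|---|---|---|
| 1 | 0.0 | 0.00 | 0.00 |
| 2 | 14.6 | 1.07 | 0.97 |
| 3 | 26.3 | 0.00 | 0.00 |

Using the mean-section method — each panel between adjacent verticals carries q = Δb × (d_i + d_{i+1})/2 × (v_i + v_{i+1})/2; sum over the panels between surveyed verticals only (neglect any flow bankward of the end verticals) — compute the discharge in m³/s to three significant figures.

Panel 1-2: Δb = 14.6 m, d̄ = (0.00+1.07)/2 = 0.535, v̄ = (0.00+0.97)/2 = 0.485 → q = 14.6×0.535×0.485 = 3.788 m³/s
Panel 2-3: Δb = 11.7 m, d̄ = (1.07+0.00)/2 = 0.535, v̄ = (0.97+0.00)/2 = 0.485 → q = 11.7×0.535×0.485 = 3.036 m³/s
Q = Σ q = 6.824 m³/s

6.82 m³/s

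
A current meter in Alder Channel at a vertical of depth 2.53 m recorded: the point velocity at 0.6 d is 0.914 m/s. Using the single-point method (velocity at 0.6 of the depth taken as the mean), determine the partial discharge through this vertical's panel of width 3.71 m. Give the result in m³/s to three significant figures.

8.58 m³/s

v̄ = v₀.₆ = 0.914 m/s
q = v̄ × d × w = 0.9140 × 2.53 × 3.71 = 8.579 m³/s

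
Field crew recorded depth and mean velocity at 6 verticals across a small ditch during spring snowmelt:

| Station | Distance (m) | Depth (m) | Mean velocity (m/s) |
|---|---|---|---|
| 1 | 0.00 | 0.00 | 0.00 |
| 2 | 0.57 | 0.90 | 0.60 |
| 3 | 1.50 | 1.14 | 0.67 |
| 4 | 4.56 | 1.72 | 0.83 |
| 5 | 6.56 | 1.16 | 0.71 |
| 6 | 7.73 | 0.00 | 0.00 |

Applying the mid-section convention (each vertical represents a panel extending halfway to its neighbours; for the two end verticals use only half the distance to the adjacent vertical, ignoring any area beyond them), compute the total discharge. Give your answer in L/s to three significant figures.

6850 L/s

w_2 = (1.50 − 0.00)/2 = 0.75 m; q_2 = 0.60 × 0.90 × 0.75 = 0.4050 m³/s
w_3 = (4.56 − 0.57)/2 = 1.995 m; q_3 = 0.67 × 1.14 × 1.995 = 1.524 m³/s
w_4 = (6.56 − 1.50)/2 = 2.53 m; q_4 = 0.83 × 1.72 × 2.53 = 3.612 m³/s
w_5 = (7.73 − 4.56)/2 = 1.585 m; q_5 = 0.71 × 1.16 × 1.585 = 1.305 m³/s
Stations 1, 6 contribute zero (depth or velocity is 0).
Q = Σ qᵢ = 6.846 m³/s
= 6.846 × 1000 = 6846 L/s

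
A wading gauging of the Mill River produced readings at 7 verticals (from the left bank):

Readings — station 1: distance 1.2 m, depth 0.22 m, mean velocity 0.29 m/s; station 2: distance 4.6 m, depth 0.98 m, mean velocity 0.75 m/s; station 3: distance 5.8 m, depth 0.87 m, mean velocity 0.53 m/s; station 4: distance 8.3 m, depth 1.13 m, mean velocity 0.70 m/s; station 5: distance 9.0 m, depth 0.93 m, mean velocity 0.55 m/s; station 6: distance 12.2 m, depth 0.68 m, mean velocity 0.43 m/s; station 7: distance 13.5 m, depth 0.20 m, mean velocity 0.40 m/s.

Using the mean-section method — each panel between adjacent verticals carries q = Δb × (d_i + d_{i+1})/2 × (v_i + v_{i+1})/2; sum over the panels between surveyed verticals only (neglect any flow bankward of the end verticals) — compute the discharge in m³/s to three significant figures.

Panel 1-2: Δb = 3.4 m, d̄ = (0.22+0.98)/2 = 0.6, v̄ = (0.29+0.75)/2 = 0.52 → q = 3.4×0.6×0.52 = 1.061 m³/s
Panel 2-3: Δb = 1.2 m, d̄ = (0.98+0.87)/2 = 0.925, v̄ = (0.75+0.53)/2 = 0.64 → q = 1.2×0.925×0.64 = 0.7104 m³/s
Panel 3-4: Δb = 2.5 m, d̄ = (0.87+1.13)/2 = 1, v̄ = (0.53+0.70)/2 = 0.615 → q = 2.5×1×0.615 = 1.538 m³/s
Panel 4-5: Δb = 0.7 m, d̄ = (1.13+0.93)/2 = 1.03, v̄ = (0.70+0.55)/2 = 0.625 → q = 0.7×1.03×0.625 = 0.4506 m³/s
Panel 5-6: Δb = 3.2 m, d̄ = (0.93+0.68)/2 = 0.805, v̄ = (0.55+0.43)/2 = 0.49 → q = 3.2×0.805×0.49 = 1.262 m³/s
Panel 6-7: Δb = 1.3 m, d̄ = (0.68+0.20)/2 = 0.44, v̄ = (0.43+0.40)/2 = 0.415 → q = 1.3×0.44×0.415 = 0.2374 m³/s
Q = Σ q = 5.259 m³/s

5.26 m³/s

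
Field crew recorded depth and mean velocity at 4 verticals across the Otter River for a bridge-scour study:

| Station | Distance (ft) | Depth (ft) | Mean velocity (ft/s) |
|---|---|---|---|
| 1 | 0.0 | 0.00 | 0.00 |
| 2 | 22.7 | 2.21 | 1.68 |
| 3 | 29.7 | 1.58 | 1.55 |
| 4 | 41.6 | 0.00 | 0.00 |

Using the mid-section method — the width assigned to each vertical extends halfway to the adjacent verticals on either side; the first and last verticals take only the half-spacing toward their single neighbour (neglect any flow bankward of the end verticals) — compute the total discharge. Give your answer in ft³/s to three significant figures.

w_2 = (29.7 − 0.0)/2 = 14.85 ft; q_2 = 1.68 × 2.21 × 14.85 = 55.14 ft³/s
w_3 = (41.6 − 22.7)/2 = 9.45 ft; q_3 = 1.55 × 1.58 × 9.45 = 23.14 ft³/s
Stations 1, 4 contribute zero (depth or velocity is 0).
Q = Σ qᵢ = 78.28 ft³/s

78.3 ft³/s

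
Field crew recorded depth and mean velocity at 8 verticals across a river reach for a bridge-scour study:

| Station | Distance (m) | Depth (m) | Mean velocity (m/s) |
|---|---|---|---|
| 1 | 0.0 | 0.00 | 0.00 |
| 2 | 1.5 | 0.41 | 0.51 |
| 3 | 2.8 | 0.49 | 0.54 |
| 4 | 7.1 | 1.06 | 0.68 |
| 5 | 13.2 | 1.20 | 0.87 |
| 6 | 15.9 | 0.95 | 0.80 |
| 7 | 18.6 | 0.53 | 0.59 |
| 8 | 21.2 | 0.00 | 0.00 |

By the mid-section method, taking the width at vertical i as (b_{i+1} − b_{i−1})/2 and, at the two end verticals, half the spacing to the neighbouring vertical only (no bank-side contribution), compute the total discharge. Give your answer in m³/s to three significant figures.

12.3 m³/s

w_2 = (2.8 − 0.0)/2 = 1.4 m; q_2 = 0.51 × 0.41 × 1.4 = 0.2927 m³/s
w_3 = (7.1 − 1.5)/2 = 2.8 m; q_3 = 0.54 × 0.49 × 2.8 = 0.7409 m³/s
w_4 = (13.2 − 2.8)/2 = 5.2 m; q_4 = 0.68 × 1.06 × 5.2 = 3.748 m³/s
w_5 = (15.9 − 7.1)/2 = 4.4 m; q_5 = 0.87 × 1.20 × 4.4 = 4.594 m³/s
w_6 = (18.6 − 13.2)/2 = 2.7 m; q_6 = 0.80 × 0.95 × 2.7 = 2.052 m³/s
w_7 = (21.2 − 15.9)/2 = 2.65 m; q_7 = 0.59 × 0.53 × 2.65 = 0.8287 m³/s
Stations 1, 8 contribute zero (depth or velocity is 0).
Q = Σ qᵢ = 12.26 m³/s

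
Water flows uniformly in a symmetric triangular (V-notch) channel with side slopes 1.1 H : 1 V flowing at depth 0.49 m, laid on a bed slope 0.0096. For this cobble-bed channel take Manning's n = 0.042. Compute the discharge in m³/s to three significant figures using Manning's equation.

0.197 m³/s

A = z·y² = 1.1×0.49² = 0.2641 m²
P = 2y√(1+z²) = 2×0.49×√(1+1.1²) = 1.457 m
R = A/P = 0.2641/1.457 = 0.1813 m
Q = (1/n)·A·R^(2/3)·S^(1/2) = (1/0.042) × 0.2641 × 0.1813^(2/3) × 0.0096^(1/2) = 0.1974 m³/s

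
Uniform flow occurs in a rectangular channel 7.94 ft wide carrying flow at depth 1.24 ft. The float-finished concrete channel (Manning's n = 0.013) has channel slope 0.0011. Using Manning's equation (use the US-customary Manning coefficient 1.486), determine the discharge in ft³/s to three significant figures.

35.9 ft³/s

A = b·y = 7.94 × 1.24 = 9.846 ft²
P = b + 2y = 7.94 + 2×1.24 = 10.42 ft
R = A/P = 9.846/10.42 = 0.9449 ft
Q = (1.486/n)·A·R^(2/3)·S^(1/2) = (1.486/0.013) × 9.846 × 0.9449^(2/3) × 0.0011^(1/2) = 35.94 ft³/s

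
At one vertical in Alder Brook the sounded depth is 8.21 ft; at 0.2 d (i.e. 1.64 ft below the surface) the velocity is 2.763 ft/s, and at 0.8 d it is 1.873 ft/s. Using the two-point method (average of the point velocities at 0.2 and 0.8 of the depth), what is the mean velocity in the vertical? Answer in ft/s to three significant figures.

v̄ = (2.763 + 1.873) / 2 = 2.318 ft/s

2.32 ft/s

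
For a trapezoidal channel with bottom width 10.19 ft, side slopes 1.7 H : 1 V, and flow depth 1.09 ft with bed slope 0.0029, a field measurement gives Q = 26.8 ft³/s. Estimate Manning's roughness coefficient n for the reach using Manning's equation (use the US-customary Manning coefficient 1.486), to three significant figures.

A = (b + z·y)·y = (10.19 + 1.7×1.09)×1.09 = 13.13 ft²
P = b + 2y√(1+z²) = 10.19 + 2×1.09×√(1+1.7²) = 14.49 ft
R = A/P = 13.13/14.49 = 0.9059 ft
n = (1.486/Q)·A·R^(2/3)·S^(1/2) = (1.486/26.8) × 13.13 × 0.9363 × 0.05385 = 0.03670

0.0367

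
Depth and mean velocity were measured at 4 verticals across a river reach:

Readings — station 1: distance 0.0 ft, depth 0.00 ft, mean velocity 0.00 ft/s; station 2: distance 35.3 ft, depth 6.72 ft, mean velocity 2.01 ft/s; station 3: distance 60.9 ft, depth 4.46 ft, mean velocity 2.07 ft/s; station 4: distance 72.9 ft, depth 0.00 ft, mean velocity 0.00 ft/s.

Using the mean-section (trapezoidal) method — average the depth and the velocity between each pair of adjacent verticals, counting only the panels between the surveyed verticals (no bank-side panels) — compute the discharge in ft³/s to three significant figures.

Panel 1-2: Δb = 35.3 ft, d̄ = (0.00+6.72)/2 = 3.36, v̄ = (0.00+2.01)/2 = 1.005 → q = 35.3×3.36×1.005 = 119.2 ft³/s
Panel 2-3: Δb = 25.6 ft, d̄ = (6.72+4.46)/2 = 5.59, v̄ = (2.01+2.07)/2 = 2.04 → q = 25.6×5.59×2.04 = 291.9 ft³/s
Panel 3-4: Δb = 12 ft, d̄ = (4.46+0.00)/2 = 2.23, v̄ = (2.07+0.00)/2 = 1.035 → q = 12×2.23×1.035 = 27.70 ft³/s
Q = Σ q = 438.8 ft³/s

439 ft³/s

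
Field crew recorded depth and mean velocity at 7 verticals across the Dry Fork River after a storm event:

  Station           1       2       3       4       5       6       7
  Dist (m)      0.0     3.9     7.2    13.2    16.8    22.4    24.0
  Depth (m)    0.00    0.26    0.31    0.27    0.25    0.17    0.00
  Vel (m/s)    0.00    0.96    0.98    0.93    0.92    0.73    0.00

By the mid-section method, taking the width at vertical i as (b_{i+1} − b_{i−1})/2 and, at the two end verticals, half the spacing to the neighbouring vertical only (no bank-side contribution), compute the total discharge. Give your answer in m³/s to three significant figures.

w_2 = (7.2 − 0.0)/2 = 3.6 m; q_2 = 0.96 × 0.26 × 3.6 = 0.8986 m³/s
w_3 = (13.2 − 3.9)/2 = 4.65 m; q_3 = 0.98 × 0.31 × 4.65 = 1.413 m³/s
w_4 = (16.8 − 7.2)/2 = 4.8 m; q_4 = 0.93 × 0.27 × 4.8 = 1.205 m³/s
w_5 = (22.4 − 13.2)/2 = 4.6 m; q_5 = 0.92 × 0.25 × 4.6 = 1.058 m³/s
w_6 = (24.0 − 16.8)/2 = 3.6 m; q_6 = 0.73 × 0.17 × 3.6 = 0.4468 m³/s
Stations 1, 7 contribute zero (depth or velocity is 0).
Q = Σ qᵢ = 5.021 m³/s

5.02 m³/s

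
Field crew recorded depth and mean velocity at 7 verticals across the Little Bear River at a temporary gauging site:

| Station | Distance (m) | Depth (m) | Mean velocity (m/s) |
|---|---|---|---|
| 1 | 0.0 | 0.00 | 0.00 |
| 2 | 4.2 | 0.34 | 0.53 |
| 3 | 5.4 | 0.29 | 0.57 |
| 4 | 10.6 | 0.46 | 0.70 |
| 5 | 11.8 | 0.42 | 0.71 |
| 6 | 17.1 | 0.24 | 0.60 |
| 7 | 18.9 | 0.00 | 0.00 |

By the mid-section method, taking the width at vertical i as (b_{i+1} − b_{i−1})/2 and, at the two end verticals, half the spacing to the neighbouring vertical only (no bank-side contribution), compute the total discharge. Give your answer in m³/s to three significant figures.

3.53 m³/s

w_2 = (5.4 − 0.0)/2 = 2.7 m; q_2 = 0.53 × 0.34 × 2.7 = 0.4865 m³/s
w_3 = (10.6 − 4.2)/2 = 3.2 m; q_3 = 0.57 × 0.29 × 3.2 = 0.5290 m³/s
w_4 = (11.8 − 5.4)/2 = 3.2 m; q_4 = 0.70 × 0.46 × 3.2 = 1.030 m³/s
w_5 = (17.1 − 10.6)/2 = 3.25 m; q_5 = 0.71 × 0.42 × 3.25 = 0.9692 m³/s
w_6 = (18.9 − 11.8)/2 = 3.55 m; q_6 = 0.60 × 0.24 × 3.55 = 0.5112 m³/s
Stations 1, 7 contribute zero (depth or velocity is 0).
Q = Σ qᵢ = 3.526 m³/s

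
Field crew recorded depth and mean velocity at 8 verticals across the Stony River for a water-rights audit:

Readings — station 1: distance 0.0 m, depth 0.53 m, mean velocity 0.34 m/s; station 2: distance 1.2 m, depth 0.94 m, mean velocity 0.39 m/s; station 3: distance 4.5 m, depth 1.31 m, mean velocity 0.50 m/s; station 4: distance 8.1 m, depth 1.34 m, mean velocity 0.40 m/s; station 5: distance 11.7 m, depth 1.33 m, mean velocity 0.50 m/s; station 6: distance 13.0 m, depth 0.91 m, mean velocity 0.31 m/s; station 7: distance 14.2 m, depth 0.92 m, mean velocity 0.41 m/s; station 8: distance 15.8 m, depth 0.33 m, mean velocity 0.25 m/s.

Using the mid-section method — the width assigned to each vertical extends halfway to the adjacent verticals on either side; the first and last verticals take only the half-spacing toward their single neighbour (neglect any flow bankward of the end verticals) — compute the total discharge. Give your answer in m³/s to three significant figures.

7.70 m³/s

w_1 = (1.2 − 0.0)/2 = 0.6 m; q_1 = 0.34 × 0.53 × 0.6 = 0.1081 m³/s
w_2 = (4.5 − 0.0)/2 = 2.25 m; q_2 = 0.39 × 0.94 × 2.25 = 0.8249 m³/s
w_3 = (8.1 − 1.2)/2 = 3.45 m; q_3 = 0.50 × 1.31 × 3.45 = 2.260 m³/s
w_4 = (11.7 − 4.5)/2 = 3.6 m; q_4 = 0.40 × 1.34 × 3.6 = 1.930 m³/s
w_5 = (13.0 − 8.1)/2 = 2.45 m; q_5 = 0.50 × 1.33 × 2.45 = 1.629 m³/s
w_6 = (14.2 − 11.7)/2 = 1.25 m; q_6 = 0.31 × 0.91 × 1.25 = 0.3526 m³/s
w_7 = (15.8 − 13.0)/2 = 1.4 m; q_7 = 0.41 × 0.92 × 1.4 = 0.5281 m³/s
w_8 = (15.8 − 14.2)/2 = 0.8 m; q_8 = 0.25 × 0.33 × 0.8 = 0.06600 m³/s
Q = Σ qᵢ = 7.698 m³/s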